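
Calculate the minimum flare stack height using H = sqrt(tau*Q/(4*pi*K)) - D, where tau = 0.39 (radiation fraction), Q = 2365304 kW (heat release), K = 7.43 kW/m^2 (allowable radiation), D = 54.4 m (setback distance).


tau*Q/(4*pi*K) = 0.39 * 2365304 / (4 * pi * 7.43) = 9879.91
sqrt(9879.91) = 99.3977
H = 99.3977 - 54.4 = 45.00

45.00 m


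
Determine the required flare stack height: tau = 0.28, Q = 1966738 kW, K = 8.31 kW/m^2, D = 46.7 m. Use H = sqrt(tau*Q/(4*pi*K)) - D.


tau*Q/(4*pi*K) = 0.28 * 1966738 / (4 * pi * 8.31) = 5273.44
sqrt(5273.44) = 72.6185
H = 72.6185 - 46.7 = 25.92

25.92 m


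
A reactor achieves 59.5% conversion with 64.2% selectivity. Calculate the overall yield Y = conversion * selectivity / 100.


Overall yield = conversion (%) * selectivity (%) / 100
Conversion = 59.5%, Selectivity = 64.2%
Y = 59.5 * 64.2 / 100
= 38.199 %

38.199 %


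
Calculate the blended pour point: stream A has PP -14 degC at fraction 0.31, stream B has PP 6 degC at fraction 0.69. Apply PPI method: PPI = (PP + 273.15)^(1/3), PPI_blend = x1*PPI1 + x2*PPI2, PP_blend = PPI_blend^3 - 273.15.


PPI_1 = (-14 + 273.15)^(1/3) = 6.375541
PPI_2 = (6 + 273.15)^(1/3) = 6.535506
PPI_blend = 0.31 * 6.375541 + 0.69 * 6.535506 = 6.485917
PP_blend = 6.485917^3 - 273.15 = 272.8438 - 273.15 = -0.31

-0.31 degC


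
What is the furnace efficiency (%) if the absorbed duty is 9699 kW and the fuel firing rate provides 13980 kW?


Furnace efficiency = Q_absorbed / Q_fuel * 100
= 9699 / 13980 * 100 = 69.38

69.38 %


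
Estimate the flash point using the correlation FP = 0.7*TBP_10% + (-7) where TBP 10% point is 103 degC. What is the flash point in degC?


FP = 0.7 * 103 + (-7) = 65.1

65.1 degC


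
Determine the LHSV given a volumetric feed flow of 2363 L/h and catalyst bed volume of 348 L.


LHSV = volumetric feed rate / catalyst volume
= 2363 L/h / 348 L
= 6.790 h^-1

6.790 h^-1


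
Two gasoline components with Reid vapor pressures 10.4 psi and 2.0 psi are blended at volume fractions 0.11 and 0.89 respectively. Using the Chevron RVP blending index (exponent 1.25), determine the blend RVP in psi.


Chevron index: RVP_blend = (sum xi*RVPi^1.25)^(1/1.25)
RVP^1.25 terms: 0.11 * 10.4^1.25 + 0.89 * 2.0^1.25 = 4.17119
RVP_blend = 4.17119^(1/1.25) = 3.135

3.135 psi


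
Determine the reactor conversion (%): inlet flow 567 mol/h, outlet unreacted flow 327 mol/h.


X = (F_in - F_out) / F_in * 100
Moles reacted = 567 - 327 = 240
X = 240 / 567 * 100
= 0.4233 * 100
= 42.33 %

42.33 %


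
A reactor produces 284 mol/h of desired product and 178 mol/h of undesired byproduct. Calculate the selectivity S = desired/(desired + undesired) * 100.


Selectivity = desired / (desired + undesired) * 100
Total products = 284 + 178 = 462 mol/h
S = 284 / 462 * 100
= 0.6147 * 100
= 61.47 %

61.47 %


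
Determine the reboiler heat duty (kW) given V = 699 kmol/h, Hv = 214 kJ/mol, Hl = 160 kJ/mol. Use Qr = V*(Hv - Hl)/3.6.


Qr = 699 * (214 - 160) / 3.6 = 699 * 54 / 3.6 = 10480

10480 kW


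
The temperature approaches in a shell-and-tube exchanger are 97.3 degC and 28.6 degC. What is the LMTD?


LMTD = (dT1 - dT2) / ln(dT1/dT2)
= (97.3 - 28.6) / ln(97.3 / 28.6) = 68.7 / 1.22439 = 56.11

56.11 degC


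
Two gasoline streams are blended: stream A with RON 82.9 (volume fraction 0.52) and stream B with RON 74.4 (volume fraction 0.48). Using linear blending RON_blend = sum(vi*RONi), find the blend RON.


Linear blending: RON_blend = sum(vi * RONi)
Contribution 1: 0.52 * 82.9 = 43.108
Contribution 2: 0.48 * 74.4 = 35.712
RON_blend = 43.108 + 35.712 = 78.82

78.82


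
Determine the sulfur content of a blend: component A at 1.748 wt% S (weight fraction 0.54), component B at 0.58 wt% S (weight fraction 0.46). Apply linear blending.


Linear sulfur blending: S_blend = x1*S1 + x2*S2
Contribution 1: 0.54 * 1.748 = 0.94392 wt%
Contribution 2: 0.46 * 0.58 = 0.2668 wt%
S_blend = 0.94392 + 0.2668 = 1.21072

1.21072 wt%


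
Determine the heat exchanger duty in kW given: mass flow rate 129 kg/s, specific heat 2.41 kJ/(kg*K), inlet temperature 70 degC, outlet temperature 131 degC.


Q = m_dot * cp * delta_T
delta_T = 131 - 70 = 61 K
Q = 129 * 2.41 * 61
= 310.89 * 61
= 18964.29 kW

18964.29 kW


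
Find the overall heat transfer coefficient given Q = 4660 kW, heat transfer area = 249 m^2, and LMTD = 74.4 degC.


From Q = U*A*LMTD, U = Q / (A * LMTD)
U = 4660 / (249 * 74.4) = 4660 / 18525.6 = 0.2515

0.2515 kW/(m^2*K)


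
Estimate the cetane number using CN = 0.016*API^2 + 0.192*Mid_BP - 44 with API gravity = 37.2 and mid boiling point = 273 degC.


CN = 0.016 * 37.2^2 + 0.192 * 273 - 44
CN = 22.14144 + 52.416 - 44 = 30.55744

30.55744


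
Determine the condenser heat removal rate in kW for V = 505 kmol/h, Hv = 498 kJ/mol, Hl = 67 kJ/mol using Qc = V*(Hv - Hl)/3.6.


Qc = 505 * (498 - 67) / 3.6 = 505 * 431 / 3.6 = 60460

60460 kW


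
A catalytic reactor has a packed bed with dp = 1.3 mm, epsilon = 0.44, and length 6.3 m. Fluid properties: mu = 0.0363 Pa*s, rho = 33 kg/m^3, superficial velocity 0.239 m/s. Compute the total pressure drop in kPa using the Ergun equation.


dp = 1.3 mm = 0.0013 m
Viscous term = 150*0.0363*0.239*(1-0.44)^2 / (0.0013^2*0.44^3) = 2834830
Inertial term = 1.75*33*0.239^2*(1-0.44) / (0.0013*0.44^3) = 16681.5
dP/L = 2834830 + 16681.5 = 2851510 Pa/m
dP = 2851510 * 6.3 / 1000 = 17960 kPa

17960 kPa


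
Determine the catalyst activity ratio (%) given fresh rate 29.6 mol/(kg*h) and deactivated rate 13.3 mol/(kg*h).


Activity (%) = (rate_used / rate_fresh) * 100
rate_used = 13.3, rate_fresh = 29.6
= (13.3 / 29.6) * 100
= 0.4493 * 100 = 44.93

44.93 %


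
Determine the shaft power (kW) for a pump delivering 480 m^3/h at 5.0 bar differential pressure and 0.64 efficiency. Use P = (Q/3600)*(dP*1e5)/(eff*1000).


Q = 480 / 3600 = 0.133333 m^3/s
P = 0.133333 * (5.0 * 1e5) / 0.64 / 1000 = 104.2

104.2 kW


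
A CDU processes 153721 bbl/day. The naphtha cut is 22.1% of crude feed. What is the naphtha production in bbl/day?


Crude throughput = 153721 bbl/day
Fraction yield = 22.1%
yield = throughput * fraction / 100
yield = 153721 * 22.1 / 100 = 33972.341

33972.341 bbl/day


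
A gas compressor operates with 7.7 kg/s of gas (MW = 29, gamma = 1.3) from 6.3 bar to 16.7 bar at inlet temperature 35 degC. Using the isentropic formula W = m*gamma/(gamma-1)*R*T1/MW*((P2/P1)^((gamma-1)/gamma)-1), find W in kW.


Isentropic work: W = m*(gamma/(gamma-1))*(R*T1/MW)*((P2/P1)^((gamma-1)/gamma) - 1)
T1 = 35 + 273.15 = 308.15 K
Pressure ratio = 16.7 / 6.3 = 2.65079
Exponent = (1.3 - 1)/1.3 = 0.230769
(P2/P1)^exp - 1 = 2.65079^0.230769 - 1 = 0.252281
W = 7.7 * 1.3 / 0.3 * 8.314 * 308.15 / 29 * 0.252281 = 743.7

743.7 kW


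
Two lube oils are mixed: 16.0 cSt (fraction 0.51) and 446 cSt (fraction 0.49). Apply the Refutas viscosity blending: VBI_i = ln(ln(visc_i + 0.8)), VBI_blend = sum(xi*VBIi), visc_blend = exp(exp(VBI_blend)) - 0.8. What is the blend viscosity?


Refutas method: VBN_i = 14.534*ln(ln(visc_i + 0.8)) + 10.975, blended linearly by mass fraction; since VBN is linear in VBI_i = ln(ln(visc_i + 0.8)) and the fractions sum to 1, blend VBI directly: visc = exp(exp(VBI_blend)) - 0.8
VBI_1 = ln(ln(16.0 + 0.8)) = 1.03723
VBI_2 = ln(ln(446 + 0.8)) = 1.80863
VBI_blend = 0.51 * 1.03723 + 0.49 * 1.80863 = 1.41522
visc_blend = exp(exp(1.41522)) - 0.8 = 60.60

60.60 cSt


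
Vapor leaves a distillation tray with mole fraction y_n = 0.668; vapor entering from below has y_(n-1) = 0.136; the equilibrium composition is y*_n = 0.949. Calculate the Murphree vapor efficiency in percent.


Murphree vapor efficiency: EMV = (y_n - y_(n-1)) / (y*_n - y_(n-1)) * 100
EMV = (0.668 - 0.136) / (0.949 - 0.136) * 100 = 0.532 / 0.813 * 100 = 65.44

65.44 %


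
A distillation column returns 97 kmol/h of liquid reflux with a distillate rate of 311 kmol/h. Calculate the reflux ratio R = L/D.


Reflux ratio definition: R = L / D (liquid returned / distillate withdrawn)
L = 97 kmol/h, D = 311 kmol/h
R = 97 / 311 = 0.3119

0.3119


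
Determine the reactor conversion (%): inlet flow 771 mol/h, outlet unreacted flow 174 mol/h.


X = (F_in - F_out) / F_in * 100
Moles reacted = 771 - 174 = 597
X = 597 / 771 * 100
= 0.7743 * 100
= 77.43 %

77.43 %


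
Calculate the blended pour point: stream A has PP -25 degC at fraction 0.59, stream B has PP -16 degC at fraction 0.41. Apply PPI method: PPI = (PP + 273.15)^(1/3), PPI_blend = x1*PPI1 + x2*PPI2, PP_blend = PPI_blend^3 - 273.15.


PPI_1 = (-25 + 273.15)^(1/3) = 6.284028
PPI_2 = (-16 + 273.15)^(1/3) = 6.359098
PPI_blend = 0.59 * 6.284028 + 0.41 * 6.359098 = 6.314807
PP_blend = 6.314807^3 - 273.15 = 251.8142 - 273.15 = -21.34

-21.34 degC


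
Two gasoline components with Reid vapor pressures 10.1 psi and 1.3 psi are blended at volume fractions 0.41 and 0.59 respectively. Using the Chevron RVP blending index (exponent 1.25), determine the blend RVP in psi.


Chevron index: RVP_blend = (sum xi*RVPi^1.25)^(1/1.25)
RVP^1.25 terms: 0.41 * 10.1^1.25 + 0.59 * 1.3^1.25 = 8.20119
RVP_blend = 8.20119^(1/1.25) = 5.384

5.384 psi


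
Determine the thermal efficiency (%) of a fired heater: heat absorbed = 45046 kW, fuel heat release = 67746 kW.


Furnace efficiency = Q_absorbed / Q_fuel * 100
= 45046 / 67746 * 100 = 66.49

66.49 %


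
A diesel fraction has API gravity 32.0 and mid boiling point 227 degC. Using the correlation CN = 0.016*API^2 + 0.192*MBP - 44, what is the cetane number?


CN = 0.016 * 32.0^2 + 0.192 * 227 - 44
CN = 16.384 + 43.584 - 44 = 15.968

15.968


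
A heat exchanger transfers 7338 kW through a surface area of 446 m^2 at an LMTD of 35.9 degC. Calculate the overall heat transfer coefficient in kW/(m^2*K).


From Q = U*A*LMTD, U = Q / (A * LMTD)
U = 7338 / (446 * 35.9) = 7338 / 16011.4 = 0.4583

0.4583 kW/(m^2*K)


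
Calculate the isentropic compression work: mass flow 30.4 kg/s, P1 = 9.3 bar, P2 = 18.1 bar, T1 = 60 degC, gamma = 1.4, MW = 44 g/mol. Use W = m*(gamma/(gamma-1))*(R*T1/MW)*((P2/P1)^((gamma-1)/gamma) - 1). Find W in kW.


Isentropic work: W = m*(gamma/(gamma-1))*(R*T1/MW)*((P2/P1)^((gamma-1)/gamma) - 1)
T1 = 60 + 273.15 = 333.15 K
Pressure ratio = 18.1 / 9.3 = 1.94624
Exponent = (1.4 - 1)/1.4 = 0.285714
(P2/P1)^exp - 1 = 1.94624^0.285714 - 1 = 0.20956
W = 30.4 * 1.4 / 0.4 * 8.314 * 333.15 / 44 * 0.20956 = 1404

1404 kW


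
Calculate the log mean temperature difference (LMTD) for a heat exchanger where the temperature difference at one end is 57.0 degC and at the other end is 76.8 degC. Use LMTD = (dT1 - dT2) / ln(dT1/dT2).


LMTD = (dT1 - dT2) / ln(dT1/dT2)
= (57.0 - 76.8) / ln(57.0 / 76.8) = -19.8 / -0.298153 = 66.41

66.41 degC


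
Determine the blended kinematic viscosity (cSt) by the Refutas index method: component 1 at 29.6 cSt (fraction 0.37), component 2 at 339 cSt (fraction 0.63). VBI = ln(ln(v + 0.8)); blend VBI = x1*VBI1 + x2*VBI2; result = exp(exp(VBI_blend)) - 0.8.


Refutas method: VBN_i = 14.534*ln(ln(visc_i + 0.8)) + 10.975, blended linearly by mass fraction; since VBN is linear in VBI_i = ln(ln(visc_i + 0.8)) and the fractions sum to 1, blend VBI directly: visc = exp(exp(VBI_blend)) - 0.8
VBI_1 = ln(ln(29.6 + 0.8)) = 1.22801
VBI_2 = ln(ln(339 + 0.8)) = 1.76274
VBI_blend = 0.37 * 1.22801 + 0.63 * 1.76274 = 1.56489
visc_blend = exp(exp(1.56489)) - 0.8 = 118.6

118.6 cSt


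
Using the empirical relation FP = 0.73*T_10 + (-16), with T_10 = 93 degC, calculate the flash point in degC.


FP = 0.73 * 93 + (-16) = 51.89

51.89 degC


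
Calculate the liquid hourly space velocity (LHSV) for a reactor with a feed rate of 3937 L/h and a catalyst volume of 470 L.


LHSV = volumetric feed rate / catalyst volume
= 3937 L/h / 470 L
= 8.377 h^-1

8.377 h^-1


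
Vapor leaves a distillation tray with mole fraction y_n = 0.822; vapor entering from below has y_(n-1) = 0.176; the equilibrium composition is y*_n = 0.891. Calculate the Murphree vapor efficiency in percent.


Murphree vapor efficiency: EMV = (y_n - y_(n-1)) / (y*_n - y_(n-1)) * 100
EMV = (0.822 - 0.176) / (0.891 - 0.176) * 100 = 0.646 / 0.715 * 100 = 90.35

90.35 %


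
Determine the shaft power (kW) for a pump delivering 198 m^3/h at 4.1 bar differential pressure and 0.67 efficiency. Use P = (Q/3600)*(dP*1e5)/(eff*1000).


Q = 198 / 3600 = 0.055 m^3/s
P = 0.055 * (4.1 * 1e5) / 0.67 / 1000 = 33.66

33.66 kW


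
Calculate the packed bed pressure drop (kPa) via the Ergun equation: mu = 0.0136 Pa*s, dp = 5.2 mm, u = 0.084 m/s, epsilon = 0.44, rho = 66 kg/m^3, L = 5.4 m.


dp = 5.2 mm = 0.0052 m
Viscous term = 150*0.0136*0.084*(1-0.44)^2 / (0.0052^2*0.44^3) = 23330.3
Inertial term = 1.75*66*0.084^2*(1-0.44) / (0.0052*0.44^3) = 1030.31
dP/L = 23330.3 + 1030.31 = 24360.6 Pa/m
dP = 24360.6 * 5.4 / 1000 = 131.5 kPa

131.5 kPa


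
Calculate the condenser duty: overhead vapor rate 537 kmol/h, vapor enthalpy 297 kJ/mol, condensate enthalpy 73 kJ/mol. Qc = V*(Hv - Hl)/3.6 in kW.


Qc = 537 * (297 - 73) / 3.6 = 537 * 224 / 3.6 = 33410

33410 kW


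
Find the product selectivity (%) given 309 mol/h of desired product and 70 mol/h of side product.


Selectivity = desired / (desired + undesired) * 100
Total products = 309 + 70 = 379 mol/h
S = 309 / 379 * 100
= 0.8153 * 100
= 81.53 %

81.53 %


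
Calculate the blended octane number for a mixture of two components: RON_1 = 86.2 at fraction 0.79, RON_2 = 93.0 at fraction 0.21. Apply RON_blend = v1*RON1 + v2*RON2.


Linear blending: RON_blend = sum(vi * RONi)
Contribution 1: 0.79 * 86.2 = 68.098
Contribution 2: 0.21 * 93.0 = 19.53
RON_blend = 68.098 + 19.53 = 87.628

87.628


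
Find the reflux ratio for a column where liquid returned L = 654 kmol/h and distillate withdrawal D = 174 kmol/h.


Reflux ratio definition: R = L / D (liquid returned / distillate withdrawn)
L = 654 kmol/h, D = 174 kmol/h
R = 654 / 174 = 3.759

3.759


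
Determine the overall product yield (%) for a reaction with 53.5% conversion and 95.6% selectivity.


Overall yield = conversion (%) * selectivity (%) / 100
Conversion = 53.5%, Selectivity = 95.6%
Y = 53.5 * 95.6 / 100
= 51.146 %

51.146 %


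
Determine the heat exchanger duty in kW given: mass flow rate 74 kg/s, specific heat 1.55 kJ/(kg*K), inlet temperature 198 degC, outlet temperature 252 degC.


Q = m_dot * cp * delta_T
delta_T = 252 - 198 = 54 K
Q = 74 * 1.55 * 54
= 114.7 * 54
= 6193.8 kW

6193.8 kW


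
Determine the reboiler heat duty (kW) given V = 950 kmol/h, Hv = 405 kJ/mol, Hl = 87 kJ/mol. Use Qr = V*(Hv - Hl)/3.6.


Qr = 950 * (405 - 87) / 3.6 = 950 * 318 / 3.6 = 83920

83920 kW


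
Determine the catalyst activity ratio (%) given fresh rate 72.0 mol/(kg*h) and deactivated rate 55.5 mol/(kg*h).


Activity (%) = (rate_used / rate_fresh) * 100
rate_used = 55.5, rate_fresh = 72.0
= (55.5 / 72.0) * 100
= 0.7708 * 100 = 77.08

77.08 %


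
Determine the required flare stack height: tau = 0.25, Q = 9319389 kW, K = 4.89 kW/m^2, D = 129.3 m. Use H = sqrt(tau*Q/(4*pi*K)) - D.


tau*Q/(4*pi*K) = 0.25 * 9319389 / (4 * pi * 4.89) = 37914.8
sqrt(37914.8) = 194.717
H = 194.717 - 129.3 = 65.42

65.42 m


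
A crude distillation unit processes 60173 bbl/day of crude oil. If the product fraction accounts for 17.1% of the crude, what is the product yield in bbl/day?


Crude throughput = 60173 bbl/day
Fraction yield = 17.1%
yield = throughput * fraction / 100
yield = 60173 * 17.1 / 100 = 10289.583

10289.583 bbl/day


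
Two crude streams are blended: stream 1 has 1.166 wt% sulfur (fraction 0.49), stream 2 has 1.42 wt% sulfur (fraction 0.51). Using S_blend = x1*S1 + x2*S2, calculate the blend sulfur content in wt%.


Linear sulfur blending: S_blend = x1*S1 + x2*S2
Contribution 1: 0.49 * 1.166 = 0.57134 wt%
Contribution 2: 0.51 * 1.42 = 0.7242 wt%
S_blend = 0.57134 + 0.7242 = 1.29554

1.29554 wt%


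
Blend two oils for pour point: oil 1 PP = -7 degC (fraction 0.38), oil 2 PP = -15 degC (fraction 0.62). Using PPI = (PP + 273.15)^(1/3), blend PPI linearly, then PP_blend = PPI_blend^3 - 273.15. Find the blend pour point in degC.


PPI_1 = (-7 + 273.15)^(1/3) = 6.432436
PPI_2 = (-15 + 273.15)^(1/3) = 6.36733
PPI_blend = 0.38 * 6.432436 + 0.62 * 6.36733 = 6.39207
PP_blend = 6.39207^3 - 273.15 = 261.1708 - 273.15 = -11.98

-11.98 degC


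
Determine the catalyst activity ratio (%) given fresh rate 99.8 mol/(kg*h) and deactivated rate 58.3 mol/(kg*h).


Activity (%) = (rate_used / rate_fresh) * 100
rate_used = 58.3, rate_fresh = 99.8
= (58.3 / 99.8) * 100
= 0.5842 * 100 = 58.42

58.42 %


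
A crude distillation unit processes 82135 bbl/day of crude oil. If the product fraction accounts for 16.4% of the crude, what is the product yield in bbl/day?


Crude throughput = 82135 bbl/day
Fraction yield = 16.4%
yield = throughput * fraction / 100
yield = 82135 * 16.4 / 100 = 13470.14

13470.14 bbl/day


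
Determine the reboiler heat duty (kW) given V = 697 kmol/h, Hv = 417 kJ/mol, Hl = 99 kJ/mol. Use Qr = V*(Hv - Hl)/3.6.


Qr = 697 * (417 - 99) / 3.6 = 697 * 318 / 3.6 = 61570

61570 kW


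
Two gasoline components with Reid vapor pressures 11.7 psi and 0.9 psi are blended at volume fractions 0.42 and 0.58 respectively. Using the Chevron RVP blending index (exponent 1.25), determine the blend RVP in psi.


Chevron index: RVP_blend = (sum xi*RVPi^1.25)^(1/1.25)
RVP^1.25 terms: 0.42 * 11.7^1.25 + 0.58 * 0.9^1.25 = 9.59671
RVP_blend = 9.59671^(1/1.25) = 6.105

6.105 psi


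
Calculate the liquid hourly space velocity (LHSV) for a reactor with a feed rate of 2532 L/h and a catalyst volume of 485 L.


LHSV = volumetric feed rate / catalyst volume
= 2532 L/h / 485 L
= 5.221 h^-1

5.221 h^-1


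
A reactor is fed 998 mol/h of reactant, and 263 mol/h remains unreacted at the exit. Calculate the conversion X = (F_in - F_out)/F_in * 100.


X = (F_in - F_out) / F_in * 100
Moles reacted = 998 - 263 = 735
X = 735 / 998 * 100
= 0.7365 * 100
= 73.65 %

73.65 %


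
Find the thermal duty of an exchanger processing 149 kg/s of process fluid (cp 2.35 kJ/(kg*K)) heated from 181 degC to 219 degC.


Q = m_dot * cp * delta_T
delta_T = 219 - 181 = 38 K
Q = 149 * 2.35 * 38
= 350.15 * 38
= 13305.7 kW

13305.7 kW


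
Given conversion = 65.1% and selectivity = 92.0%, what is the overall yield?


Overall yield = conversion (%) * selectivity (%) / 100
Conversion = 65.1%, Selectivity = 92.0%
Y = 65.1 * 92.0 / 100
= 59.892 %

59.892 %


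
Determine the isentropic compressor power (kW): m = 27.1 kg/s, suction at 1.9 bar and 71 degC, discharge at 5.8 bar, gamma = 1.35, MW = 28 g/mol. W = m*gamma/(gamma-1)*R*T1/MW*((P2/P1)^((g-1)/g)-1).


Isentropic work: W = m*(gamma/(gamma-1))*(R*T1/MW)*((P2/P1)^((gamma-1)/gamma) - 1)
T1 = 71 + 273.15 = 344.15 K
Pressure ratio = 5.8 / 1.9 = 3.05263
Exponent = (1.35 - 1)/1.35 = 0.259259
(P2/P1)^exp - 1 = 3.05263^0.259259 - 1 = 0.335538
W = 27.1 * 1.35 / 0.35 * 8.314 * 344.15 / 28 * 0.335538 = 3584

3584 kW


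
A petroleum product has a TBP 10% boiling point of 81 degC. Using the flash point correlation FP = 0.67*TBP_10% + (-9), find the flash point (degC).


FP = 0.67 * 81 + (-9) = 45.27

45.27 degC


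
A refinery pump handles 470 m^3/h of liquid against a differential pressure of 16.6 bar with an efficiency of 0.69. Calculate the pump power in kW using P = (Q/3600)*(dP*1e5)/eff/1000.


Q = 470 / 3600 = 0.130556 m^3/s
P = 0.130556 * (16.6 * 1e5) / 0.69 / 1000 = 314.1

314.1 kW


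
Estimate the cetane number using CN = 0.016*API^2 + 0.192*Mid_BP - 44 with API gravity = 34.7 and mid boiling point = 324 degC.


CN = 0.016 * 34.7^2 + 0.192 * 324 - 44
CN = 19.26544 + 62.208 - 44 = 37.47344

37.47344


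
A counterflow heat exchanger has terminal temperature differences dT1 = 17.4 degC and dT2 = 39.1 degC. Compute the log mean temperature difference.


LMTD = (dT1 - dT2) / ln(dT1/dT2)
= (17.4 - 39.1) / ln(17.4 / 39.1) = -21.7 / -0.809652 = 26.80

26.80 degC


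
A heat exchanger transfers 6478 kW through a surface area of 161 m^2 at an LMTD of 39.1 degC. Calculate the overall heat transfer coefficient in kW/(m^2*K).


From Q = U*A*LMTD, U = Q / (A * LMTD)
U = 6478 / (161 * 39.1) = 6478 / 6295.1 = 1.029

1.029 kW/(m^2*K)


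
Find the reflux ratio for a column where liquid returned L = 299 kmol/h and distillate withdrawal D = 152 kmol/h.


Reflux ratio definition: R = L / D (liquid returned / distillate withdrawn)
L = 299 kmol/h, D = 152 kmol/h
R = 299 / 152 = 1.967

1.967


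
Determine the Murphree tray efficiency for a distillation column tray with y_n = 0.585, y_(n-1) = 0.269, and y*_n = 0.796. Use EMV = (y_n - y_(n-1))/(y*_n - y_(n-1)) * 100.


Murphree vapor efficiency: EMV = (y_n - y_(n-1)) / (y*_n - y_(n-1)) * 100
EMV = (0.585 - 0.269) / (0.796 - 0.269) * 100 = 0.316 / 0.527 * 100 = 59.96

59.96 %


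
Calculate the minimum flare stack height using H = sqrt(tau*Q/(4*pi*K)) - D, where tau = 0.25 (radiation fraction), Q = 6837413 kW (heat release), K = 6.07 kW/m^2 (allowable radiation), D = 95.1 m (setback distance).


tau*Q/(4*pi*K) = 0.25 * 6837413 / (4 * pi * 6.07) = 22409.6
sqrt(22409.6) = 149.698
H = 149.698 - 95.1 = 54.60

54.60 m


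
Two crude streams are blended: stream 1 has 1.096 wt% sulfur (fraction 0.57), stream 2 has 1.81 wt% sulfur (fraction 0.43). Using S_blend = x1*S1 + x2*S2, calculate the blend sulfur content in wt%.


Linear sulfur blending: S_blend = x1*S1 + x2*S2
Contribution 1: 0.57 * 1.096 = 0.62472 wt%
Contribution 2: 0.43 * 1.81 = 0.7783 wt%
S_blend = 0.62472 + 0.7783 = 1.40302

1.40302 wt%


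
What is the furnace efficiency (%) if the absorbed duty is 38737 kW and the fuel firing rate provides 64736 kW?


Furnace efficiency = Q_absorbed / Q_fuel * 100
= 38737 / 64736 * 100 = 59.84

59.84 %


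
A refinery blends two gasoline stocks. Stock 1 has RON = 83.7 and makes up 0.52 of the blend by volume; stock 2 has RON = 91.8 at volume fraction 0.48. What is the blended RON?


Linear blending: RON_blend = sum(vi * RONi)
Contribution 1: 0.52 * 83.7 = 43.524
Contribution 2: 0.48 * 91.8 = 44.064
RON_blend = 43.524 + 44.064 = 87.588

87.588


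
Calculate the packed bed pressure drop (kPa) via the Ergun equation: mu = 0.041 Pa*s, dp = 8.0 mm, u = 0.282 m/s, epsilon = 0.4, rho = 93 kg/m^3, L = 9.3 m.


dp = 8.0 mm = 0.008 m
Viscous term = 150*0.041*0.282*(1-0.4)^2 / (0.008^2*0.4^3) = 152429
Inertial term = 1.75*93*0.282^2*(1-0.4) / (0.008*0.4^3) = 15167
dP/L = 152429 + 15167 = 167596 Pa/m
dP = 167596 * 9.3 / 1000 = 1559 kPa

1559 kPa


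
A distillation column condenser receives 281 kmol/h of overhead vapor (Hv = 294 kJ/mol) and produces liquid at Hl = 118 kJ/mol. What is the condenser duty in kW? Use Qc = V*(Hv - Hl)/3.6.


Qc = 281 * (294 - 118) / 3.6 = 281 * 176 / 3.6 = 13740

13740 kW


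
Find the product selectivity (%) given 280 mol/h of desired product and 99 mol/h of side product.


Selectivity = desired / (desired + undesired) * 100
Total products = 280 + 99 = 379 mol/h
S = 280 / 379 * 100
= 0.7388 * 100
= 73.88 %

73.88 %


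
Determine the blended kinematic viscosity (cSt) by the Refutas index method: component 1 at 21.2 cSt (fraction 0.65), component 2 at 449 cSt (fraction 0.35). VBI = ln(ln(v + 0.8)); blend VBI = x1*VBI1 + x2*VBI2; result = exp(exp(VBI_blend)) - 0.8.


Refutas method: VBN_i = 14.534*ln(ln(visc_i + 0.8)) + 10.975, blended linearly by mass fraction; since VBN is linear in VBI_i = ln(ln(visc_i + 0.8)) and the fractions sum to 1, blend VBI directly: visc = exp(exp(VBI_blend)) - 0.8
VBI_1 = ln(ln(21.2 + 0.8)) = 1.12851
VBI_2 = ln(ln(449 + 0.8)) = 1.80973
VBI_blend = 0.65 * 1.12851 + 0.35 * 1.80973 = 1.36694
visc_blend = exp(exp(1.36694)) - 0.8 = 49.77

49.77 cSt


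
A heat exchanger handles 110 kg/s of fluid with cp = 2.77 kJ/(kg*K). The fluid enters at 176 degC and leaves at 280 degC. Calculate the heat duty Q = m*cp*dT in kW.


Q = m_dot * cp * delta_T
delta_T = 280 - 176 = 104 K
Q = 110 * 2.77 * 104
= 304.7 * 104
= 31688.8 kW

31688.8 kW


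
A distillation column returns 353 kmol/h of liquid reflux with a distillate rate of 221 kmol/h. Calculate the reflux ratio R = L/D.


Reflux ratio definition: R = L / D (liquid returned / distillate withdrawn)
L = 353 kmol/h, D = 221 kmol/h
R = 353 / 221 = 1.597

1.597


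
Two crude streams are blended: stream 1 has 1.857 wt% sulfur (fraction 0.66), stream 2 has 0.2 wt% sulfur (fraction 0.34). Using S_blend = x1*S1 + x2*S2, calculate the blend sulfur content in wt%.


Linear sulfur blending: S_blend = x1*S1 + x2*S2
Contribution 1: 0.66 * 1.857 = 1.22562 wt%
Contribution 2: 0.34 * 0.2 = 0.068 wt%
S_blend = 1.22562 + 0.068 = 1.29362

1.29362 wt%


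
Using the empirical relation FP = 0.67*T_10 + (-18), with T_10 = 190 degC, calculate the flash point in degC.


FP = 0.67 * 190 + (-18) = 109.3

109.3 degC


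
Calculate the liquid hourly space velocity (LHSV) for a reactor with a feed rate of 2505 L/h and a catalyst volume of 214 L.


LHSV = volumetric feed rate / catalyst volume
= 2505 L/h / 214 L
= 11.71 h^-1

11.71 h^-1


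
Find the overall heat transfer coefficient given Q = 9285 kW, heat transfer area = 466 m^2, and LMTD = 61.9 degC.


From Q = U*A*LMTD, U = Q / (A * LMTD)
U = 9285 / (466 * 61.9) = 9285 / 28845.4 = 0.3219

0.3219 kW/(m^2*K)


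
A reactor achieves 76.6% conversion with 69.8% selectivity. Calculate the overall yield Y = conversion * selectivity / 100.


Overall yield = conversion (%) * selectivity (%) / 100
Conversion = 76.6%, Selectivity = 69.8%
Y = 76.6 * 69.8 / 100
= 53.4668 %

53.4668 %


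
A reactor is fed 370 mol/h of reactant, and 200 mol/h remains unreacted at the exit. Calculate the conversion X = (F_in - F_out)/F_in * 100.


X = (F_in - F_out) / F_in * 100
Moles reacted = 370 - 200 = 170
X = 170 / 370 * 100
= 0.4595 * 100
= 45.95 %

45.95 %


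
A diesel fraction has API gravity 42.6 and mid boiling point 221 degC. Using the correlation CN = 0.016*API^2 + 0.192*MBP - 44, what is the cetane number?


CN = 0.016 * 42.6^2 + 0.192 * 221 - 44
CN = 29.03616 + 42.432 - 44 = 27.46816

27.46816


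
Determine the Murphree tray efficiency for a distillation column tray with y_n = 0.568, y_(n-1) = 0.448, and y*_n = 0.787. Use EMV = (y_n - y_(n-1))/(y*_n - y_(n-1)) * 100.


Murphree vapor efficiency: EMV = (y_n - y_(n-1)) / (y*_n - y_(n-1)) * 100
EMV = (0.568 - 0.448) / (0.787 - 0.448) * 100 = 0.12 / 0.339 * 100 = 35.40

35.40 %


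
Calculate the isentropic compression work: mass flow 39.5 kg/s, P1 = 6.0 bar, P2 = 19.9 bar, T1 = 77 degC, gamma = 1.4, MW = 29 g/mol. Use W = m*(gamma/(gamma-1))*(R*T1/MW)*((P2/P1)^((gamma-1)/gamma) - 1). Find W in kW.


Isentropic work: W = m*(gamma/(gamma-1))*(R*T1/MW)*((P2/P1)^((gamma-1)/gamma) - 1)
T1 = 77 + 273.15 = 350.15 K
Pressure ratio = 19.9 / 6.0 = 3.31667
Exponent = (1.4 - 1)/1.4 = 0.285714
(P2/P1)^exp - 1 = 3.31667^0.285714 - 1 = 0.408549
W = 39.5 * 1.4 / 0.4 * 8.314 * 350.15 / 29 * 0.408549 = 5670

5670 kW


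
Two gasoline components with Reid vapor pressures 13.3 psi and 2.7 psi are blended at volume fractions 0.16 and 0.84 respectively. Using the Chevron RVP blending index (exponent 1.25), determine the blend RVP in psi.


Chevron index: RVP_blend = (sum xi*RVPi^1.25)^(1/1.25)
RVP^1.25 terms: 0.16 * 13.3^1.25 + 0.84 * 2.7^1.25 = 6.97108
RVP_blend = 6.97108^(1/1.25) = 4.728

4.728 psi


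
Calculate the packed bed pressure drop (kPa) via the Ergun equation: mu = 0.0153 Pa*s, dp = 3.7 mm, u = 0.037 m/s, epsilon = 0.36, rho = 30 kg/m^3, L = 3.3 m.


dp = 3.7 mm = 0.0037 m
Viscous term = 150*0.0153*0.037*(1-0.36)^2 / (0.0037^2*0.36^3) = 54454.5
Inertial term = 1.75*30*0.037^2*(1-0.36) / (0.0037*0.36^3) = 266.461
dP/L = 54454.5 + 266.461 = 54721 Pa/m
dP = 54721 * 3.3 / 1000 = 180.6 kPa

180.6 kPa


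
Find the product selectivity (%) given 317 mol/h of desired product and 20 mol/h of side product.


Selectivity = desired / (desired + undesired) * 100
Total products = 317 + 20 = 337 mol/h
S = 317 / 337 * 100
= 0.9407 * 100
= 94.07 %

94.07 %


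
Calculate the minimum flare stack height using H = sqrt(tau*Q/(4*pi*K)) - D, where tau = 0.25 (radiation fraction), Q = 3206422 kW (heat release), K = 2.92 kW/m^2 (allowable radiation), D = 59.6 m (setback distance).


tau*Q/(4*pi*K) = 0.25 * 3206422 / (4 * pi * 2.92) = 21845.8
sqrt(21845.8) = 147.803
H = 147.803 - 59.6 = 88.20

88.20 m


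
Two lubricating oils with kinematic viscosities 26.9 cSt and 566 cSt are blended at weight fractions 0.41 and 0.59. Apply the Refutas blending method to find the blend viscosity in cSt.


Refutas method: VBN_i = 14.534*ln(ln(visc_i + 0.8)) + 10.975, blended linearly by mass fraction; since VBN is linear in VBI_i = ln(ln(visc_i + 0.8)) and the fractions sum to 1, blend VBI directly: visc = exp(exp(VBI_blend)) - 0.8
VBI_1 = ln(ln(26.9 + 0.8)) = 1.2004
VBI_2 = ln(ln(566 + 0.8)) = 1.84688
VBI_blend = 0.41 * 1.2004 + 0.59 * 1.84688 = 1.58182
visc_blend = exp(exp(1.58182)) - 0.8 = 128.7

128.7 cSt


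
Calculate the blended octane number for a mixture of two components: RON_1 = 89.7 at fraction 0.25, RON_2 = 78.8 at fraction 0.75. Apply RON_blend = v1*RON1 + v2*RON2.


Linear blending: RON_blend = sum(vi * RONi)
Contribution 1: 0.25 * 89.7 = 22.425
Contribution 2: 0.75 * 78.8 = 59.1
RON_blend = 22.425 + 59.1 = 81.525

81.525


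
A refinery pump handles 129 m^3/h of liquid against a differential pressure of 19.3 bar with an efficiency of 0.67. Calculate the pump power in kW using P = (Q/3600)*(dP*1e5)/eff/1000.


Q = 129 / 3600 = 0.0358333 m^3/s
P = 0.0358333 * (19.3 * 1e5) / 0.67 / 1000 = 103.2

103.2 kW


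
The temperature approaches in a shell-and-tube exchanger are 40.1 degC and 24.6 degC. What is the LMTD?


LMTD = (dT1 - dT2) / ln(dT1/dT2)
= (40.1 - 24.6) / ln(40.1 / 24.6) = 15.5 / 0.48863 = 31.72

31.72 degC


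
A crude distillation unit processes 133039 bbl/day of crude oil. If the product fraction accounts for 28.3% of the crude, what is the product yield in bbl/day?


Crude throughput = 133039 bbl/day
Fraction yield = 28.3%
yield = throughput * fraction / 100
yield = 133039 * 28.3 / 100 = 37650.037

37650.037 bbl/day


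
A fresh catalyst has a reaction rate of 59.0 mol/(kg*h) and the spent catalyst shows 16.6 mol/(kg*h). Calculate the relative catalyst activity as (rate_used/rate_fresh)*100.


Activity (%) = (rate_used / rate_fresh) * 100
rate_used = 16.6, rate_fresh = 59.0
= (16.6 / 59.0) * 100
= 0.2814 * 100 = 28.14

28.14 %


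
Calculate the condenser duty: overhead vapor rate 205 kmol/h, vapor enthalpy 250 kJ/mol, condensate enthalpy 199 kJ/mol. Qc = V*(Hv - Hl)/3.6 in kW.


Qc = 205 * (250 - 199) / 3.6 = 205 * 51 / 3.6 = 2904

2904 kW


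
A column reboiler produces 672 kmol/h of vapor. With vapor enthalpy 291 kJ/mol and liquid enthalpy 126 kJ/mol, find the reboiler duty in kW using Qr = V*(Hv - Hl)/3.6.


Qr = 672 * (291 - 126) / 3.6 = 672 * 165 / 3.6 = 30800

30800 kW


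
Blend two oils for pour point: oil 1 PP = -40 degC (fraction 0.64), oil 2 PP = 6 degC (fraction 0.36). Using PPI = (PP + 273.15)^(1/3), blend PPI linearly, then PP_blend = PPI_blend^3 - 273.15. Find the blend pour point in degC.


PPI_1 = (-40 + 273.15)^(1/3) = 6.15477
PPI_2 = (6 + 273.15)^(1/3) = 6.535506
PPI_blend = 0.64 * 6.15477 + 0.36 * 6.535506 = 6.291835
PP_blend = 6.291835^3 - 273.15 = 249.0761 - 273.15 = -24.07

-24.07 degC


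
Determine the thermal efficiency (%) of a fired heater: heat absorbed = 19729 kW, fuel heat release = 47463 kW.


Furnace efficiency = Q_absorbed / Q_fuel * 100
= 19729 / 47463 * 100 = 41.57

41.57 %


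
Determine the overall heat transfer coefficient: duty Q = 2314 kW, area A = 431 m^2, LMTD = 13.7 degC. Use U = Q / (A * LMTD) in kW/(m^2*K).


From Q = U*A*LMTD, U = Q / (A * LMTD)
U = 2314 / (431 * 13.7) = 2314 / 5904.7 = 0.3919

0.3919 kW/(m^2*K)


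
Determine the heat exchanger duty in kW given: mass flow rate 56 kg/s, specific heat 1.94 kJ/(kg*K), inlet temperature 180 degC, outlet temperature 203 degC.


Q = m_dot * cp * delta_T
delta_T = 203 - 180 = 23 K
Q = 56 * 1.94 * 23
= 108.64 * 23
= 2498.72 kW

2498.72 kW


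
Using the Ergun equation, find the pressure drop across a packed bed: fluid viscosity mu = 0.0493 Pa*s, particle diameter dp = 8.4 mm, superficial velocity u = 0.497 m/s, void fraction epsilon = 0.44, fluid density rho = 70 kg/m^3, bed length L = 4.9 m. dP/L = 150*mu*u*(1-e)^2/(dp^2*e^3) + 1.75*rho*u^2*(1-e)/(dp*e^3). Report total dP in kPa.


dp = 8.4 mm = 0.0084 m
Viscous term = 150*0.0493*0.497*(1-0.44)^2 / (0.0084^2*0.44^3) = 191758
Inertial term = 1.75*70*0.497^2*(1-0.44) / (0.0084*0.44^3) = 23681
dP/L = 191758 + 23681 = 215439 Pa/m
dP = 215439 * 4.9 / 1000 = 1056 kPa

1056 kPa


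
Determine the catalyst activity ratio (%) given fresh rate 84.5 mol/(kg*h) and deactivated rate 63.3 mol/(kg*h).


Activity (%) = (rate_used / rate_fresh) * 100
rate_used = 63.3, rate_fresh = 84.5
= (63.3 / 84.5) * 100
= 0.7491 * 100 = 74.91

74.91 %


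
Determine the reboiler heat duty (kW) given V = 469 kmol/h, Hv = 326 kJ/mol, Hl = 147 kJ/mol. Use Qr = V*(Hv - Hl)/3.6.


Qr = 469 * (326 - 147) / 3.6 = 469 * 179 / 3.6 = 23320

23320 kW


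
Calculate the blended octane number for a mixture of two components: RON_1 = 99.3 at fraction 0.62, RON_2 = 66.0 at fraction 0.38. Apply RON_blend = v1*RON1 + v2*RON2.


Linear blending: RON_blend = sum(vi * RONi)
Contribution 1: 0.62 * 99.3 = 61.566
Contribution 2: 0.38 * 66.0 = 25.08
RON_blend = 61.566 + 25.08 = 86.646

86.646


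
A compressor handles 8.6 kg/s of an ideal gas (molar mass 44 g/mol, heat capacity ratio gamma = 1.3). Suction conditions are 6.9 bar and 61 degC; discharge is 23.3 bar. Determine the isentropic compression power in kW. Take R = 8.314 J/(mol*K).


Isentropic work: W = m*(gamma/(gamma-1))*(R*T1/MW)*((P2/P1)^((gamma-1)/gamma) - 1)
T1 = 61 + 273.15 = 334.15 K
Pressure ratio = 23.3 / 6.9 = 3.37681
Exponent = (1.3 - 1)/1.3 = 0.230769
(P2/P1)^exp - 1 = 3.37681^0.230769 - 1 = 0.324229
W = 8.6 * 1.3 / 0.3 * 8.314 * 334.15 / 44 * 0.324229 = 762.9

762.9 kW


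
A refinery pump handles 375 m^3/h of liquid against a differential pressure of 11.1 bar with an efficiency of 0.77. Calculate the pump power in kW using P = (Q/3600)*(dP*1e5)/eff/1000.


Q = 375 / 3600 = 0.104167 m^3/s
P = 0.104167 * (11.1 * 1e5) / 0.77 / 1000 = 150.2

150.2 kW


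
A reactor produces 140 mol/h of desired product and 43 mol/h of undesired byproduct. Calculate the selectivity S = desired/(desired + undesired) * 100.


Selectivity = desired / (desired + undesired) * 100
Total products = 140 + 43 = 183 mol/h
S = 140 / 183 * 100
= 0.7650 * 100
= 76.50 %

76.50 %


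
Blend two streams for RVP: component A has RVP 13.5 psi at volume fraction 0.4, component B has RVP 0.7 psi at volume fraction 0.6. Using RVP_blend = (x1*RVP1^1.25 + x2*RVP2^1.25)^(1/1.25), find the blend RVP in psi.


Chevron index: RVP_blend = (sum xi*RVPi^1.25)^(1/1.25)
RVP^1.25 terms: 0.4 * 13.5^1.25 + 0.6 * 0.7^1.25 = 10.735
RVP_blend = 10.735^(1/1.25) = 6.678

6.678 psi


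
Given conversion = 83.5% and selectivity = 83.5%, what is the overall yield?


Overall yield = conversion (%) * selectivity (%) / 100
Conversion = 83.5%, Selectivity = 83.5%
Y = 83.5 * 83.5 / 100
= 69.7225 %

69.7225 %


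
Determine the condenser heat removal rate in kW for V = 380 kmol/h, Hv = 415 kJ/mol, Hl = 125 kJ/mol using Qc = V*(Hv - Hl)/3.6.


Qc = 380 * (415 - 125) / 3.6 = 380 * 290 / 3.6 = 30610

30610 kW


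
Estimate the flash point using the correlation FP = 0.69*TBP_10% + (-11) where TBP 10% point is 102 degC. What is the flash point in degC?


FP = 0.69 * 102 + (-11) = 59.38

59.38 degC


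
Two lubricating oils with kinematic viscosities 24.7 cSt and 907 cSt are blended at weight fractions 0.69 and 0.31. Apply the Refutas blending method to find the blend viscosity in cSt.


Refutas method: VBN_i = 14.534*ln(ln(visc_i + 0.8)) + 10.975, blended linearly by mass fraction; since VBN is linear in VBI_i = ln(ln(visc_i + 0.8)) and the fractions sum to 1, blend VBI directly: visc = exp(exp(VBI_blend)) - 0.8
VBI_1 = ln(ln(24.7 + 0.8)) = 1.17517
VBI_2 = ln(ln(907 + 0.8)) = 1.91854
VBI_blend = 0.69 * 1.17517 + 0.31 * 1.91854 = 1.40561
visc_blend = exp(exp(1.40561)) - 0.8 = 58.23

58.23 cSt


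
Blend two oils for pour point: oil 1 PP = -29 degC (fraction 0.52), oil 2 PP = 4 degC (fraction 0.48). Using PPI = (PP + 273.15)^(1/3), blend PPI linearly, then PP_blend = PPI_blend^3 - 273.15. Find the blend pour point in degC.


PPI_1 = (-29 + 273.15)^(1/3) = 6.25008
PPI_2 = (4 + 273.15)^(1/3) = 6.51986
PPI_blend = 0.52 * 6.25008 + 0.48 * 6.51986 = 6.379574
PP_blend = 6.379574^3 - 273.15 = 259.6421 - 273.15 = -13.51

-13.51 degC


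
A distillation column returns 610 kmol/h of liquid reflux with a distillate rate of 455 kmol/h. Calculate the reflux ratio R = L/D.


Reflux ratio definition: R = L / D (liquid returned / distillate withdrawn)
L = 610 kmol/h, D = 455 kmol/h
R = 610 / 455 = 1.341

1.341


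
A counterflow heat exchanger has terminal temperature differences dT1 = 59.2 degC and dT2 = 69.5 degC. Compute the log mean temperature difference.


LMTD = (dT1 - dT2) / ln(dT1/dT2)
= (59.2 - 69.5) / ln(59.2 / 69.5) = -10.3 / -0.160405 = 64.21

64.21 degC


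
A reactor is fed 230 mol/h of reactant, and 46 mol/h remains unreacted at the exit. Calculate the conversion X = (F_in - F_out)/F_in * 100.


X = (F_in - F_out) / F_in * 100
Moles reacted = 230 - 46 = 184
X = 184 / 230 * 100
= 0.8000 * 100
= 80.00 %

80.00 %


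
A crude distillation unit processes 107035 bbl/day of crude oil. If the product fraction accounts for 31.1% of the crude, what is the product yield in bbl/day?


Crude throughput = 107035 bbl/day
Fraction yield = 31.1%
yield = throughput * fraction / 100
yield = 107035 * 31.1 / 100 = 33287.885

33287.885 bbl/day


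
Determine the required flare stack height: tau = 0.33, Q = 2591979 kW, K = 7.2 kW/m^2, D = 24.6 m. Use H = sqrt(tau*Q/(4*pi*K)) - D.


tau*Q/(4*pi*K) = 0.33 * 2591979 / (4 * pi * 7.2) = 9453.73
sqrt(9453.73) = 97.2303
H = 97.2303 - 24.6 = 72.63

72.63 m


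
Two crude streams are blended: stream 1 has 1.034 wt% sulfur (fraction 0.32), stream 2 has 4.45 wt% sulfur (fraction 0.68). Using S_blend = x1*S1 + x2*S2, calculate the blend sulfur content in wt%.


Linear sulfur blending: S_blend = x1*S1 + x2*S2
Contribution 1: 0.32 * 1.034 = 0.33088 wt%
Contribution 2: 0.68 * 4.45 = 3.026 wt%
S_blend = 0.33088 + 3.026 = 3.35688

3.35688 wt%


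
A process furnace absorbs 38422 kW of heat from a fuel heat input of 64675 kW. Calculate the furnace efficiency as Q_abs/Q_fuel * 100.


Furnace efficiency = Q_absorbed / Q_fuel * 100
= 38422 / 64675 * 100 = 59.41

59.41 %


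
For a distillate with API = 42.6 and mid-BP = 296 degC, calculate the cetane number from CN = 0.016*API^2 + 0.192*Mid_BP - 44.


CN = 0.016 * 42.6^2 + 0.192 * 296 - 44
CN = 29.03616 + 56.832 - 44 = 41.86816

41.86816


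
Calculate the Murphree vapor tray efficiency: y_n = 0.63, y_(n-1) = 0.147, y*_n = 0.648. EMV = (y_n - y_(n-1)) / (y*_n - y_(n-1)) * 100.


Murphree vapor efficiency: EMV = (y_n - y_(n-1)) / (y*_n - y_(n-1)) * 100
EMV = (0.63 - 0.147) / (0.648 - 0.147) * 100 = 0.483 / 0.501 * 100 = 96.41

96.41 %


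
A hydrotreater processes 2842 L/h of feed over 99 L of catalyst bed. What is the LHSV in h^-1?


LHSV = volumetric feed rate / catalyst volume
= 2842 L/h / 99 L
= 28.71 h^-1

28.71 h^-1


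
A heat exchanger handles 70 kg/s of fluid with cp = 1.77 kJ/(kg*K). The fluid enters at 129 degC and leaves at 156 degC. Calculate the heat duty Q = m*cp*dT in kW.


Q = m_dot * cp * delta_T
delta_T = 156 - 129 = 27 K
Q = 70 * 1.77 * 27
= 123.9 * 27
= 3345.3 kW

3345.3 kW
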